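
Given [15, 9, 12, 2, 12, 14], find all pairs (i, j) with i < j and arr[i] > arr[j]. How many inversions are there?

Finding inversions in [15, 9, 12, 2, 12, 14]:

(0, 1): arr[0]=15 > arr[1]=9
(0, 2): arr[0]=15 > arr[2]=12
(0, 3): arr[0]=15 > arr[3]=2
(0, 4): arr[0]=15 > arr[4]=12
(0, 5): arr[0]=15 > arr[5]=14
(1, 3): arr[1]=9 > arr[3]=2
(2, 3): arr[2]=12 > arr[3]=2

Total inversions: 7

The array has 7 inversion(s): (0,1), (0,2), (0,3), (0,4), (0,5), (1,3), (2,3). Each pair (i,j) satisfies i < j and arr[i] > arr[j].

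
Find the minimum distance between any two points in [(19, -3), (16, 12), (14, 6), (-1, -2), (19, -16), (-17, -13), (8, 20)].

Computing all pairwise distances among 7 points:

d((19, -3), (16, 12)) = 15.2971
d((19, -3), (14, 6)) = 10.2956
d((19, -3), (-1, -2)) = 20.025
d((19, -3), (19, -16)) = 13.0
d((19, -3), (-17, -13)) = 37.3631
d((19, -3), (8, 20)) = 25.4951
d((16, 12), (14, 6)) = 6.3246 <-- minimum
d((16, 12), (-1, -2)) = 22.0227
d((16, 12), (19, -16)) = 28.1603
d((16, 12), (-17, -13)) = 41.4005
d((16, 12), (8, 20)) = 11.3137
d((14, 6), (-1, -2)) = 17.0
d((14, 6), (19, -16)) = 22.561
d((14, 6), (-17, -13)) = 36.3593
d((14, 6), (8, 20)) = 15.2315
d((-1, -2), (19, -16)) = 24.4131
d((-1, -2), (-17, -13)) = 19.4165
d((-1, -2), (8, 20)) = 23.7697
d((19, -16), (-17, -13)) = 36.1248
d((19, -16), (8, 20)) = 37.6431
d((-17, -13), (8, 20)) = 41.4005

Closest pair: (16, 12) and (14, 6) with distance 6.3246

The closest pair is (16, 12) and (14, 6) with Euclidean distance 6.3246. For 7 points, brute-force pairwise comparison is shown above. For large n, the divide-and-conquer algorithm (sort by x, recurse on halves, check the dividing strip) achieves O(n log n).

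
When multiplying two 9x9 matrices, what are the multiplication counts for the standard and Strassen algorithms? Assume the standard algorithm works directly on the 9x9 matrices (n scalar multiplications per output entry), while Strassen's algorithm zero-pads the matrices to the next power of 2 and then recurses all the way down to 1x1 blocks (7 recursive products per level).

Matrix multiplication for 9x9 matrices:

Strassen's algorithm requires power-of-2 dimensions. Pad 9x9 to 16x16 (next power of 2).

Standard algorithm: 9^3 = 729 multiplications
Strassen's algorithm: 7^(log2(16)) = 7^4 = 2401 multiplications
Difference: 729 - 2401 = -1672 (Strassen uses MORE here due to padding overhead — for small or just-over-power-of-2 n, padding can outweigh the per-level savings)

Standard: 729 multiplications (9^3). Strassen: 2401 multiplications (7^4, after padding to 16x16). Strassen reduces 8 recursive multiplications to 7 at each level.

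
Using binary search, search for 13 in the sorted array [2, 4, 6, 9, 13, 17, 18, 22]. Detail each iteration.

Binary search for 13 in [2, 4, 6, 9, 13, 17, 18, 22]:

lo=0, hi=7, mid=3, arr[mid]=9 -> 9 < 13, search right half
lo=4, hi=7, mid=5, arr[mid]=17 -> 17 > 13, search left half
lo=4, hi=4, mid=4, arr[mid]=13 -> Found target at index 4!

Binary search finds 13 at index 4 after 3 comparisons. The search repeatedly halves the search space by comparing with the middle element.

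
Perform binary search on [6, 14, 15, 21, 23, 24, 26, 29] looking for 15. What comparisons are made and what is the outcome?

Binary search for 15 in [6, 14, 15, 21, 23, 24, 26, 29]:

lo=0, hi=7, mid=3, arr[mid]=21 -> 21 > 15, search left half
lo=0, hi=2, mid=1, arr[mid]=14 -> 14 < 15, search right half
lo=2, hi=2, mid=2, arr[mid]=15 -> Found target at index 2!

Binary search finds 15 at index 2 after 3 comparisons. The search repeatedly halves the search space by comparing with the middle element.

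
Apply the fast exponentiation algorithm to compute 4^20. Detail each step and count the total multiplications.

Computing 4^20 by squaring (build up from 4^1; each line after the first costs one multiplication):

4^1 = 4
4^2 = (4^1)^2 = 4^2 = 16
4^4 = (4^2)^2 = 16^2 = 256
4^5 = 4 * 4^4 = 4 * 256 = 1024
4^10 = (4^5)^2 = 1024^2 = 1048576
4^20 = (4^10)^2 = 1048576^2 = 1099511627776

Result: 1099511627776
Multiplications needed: 5 (5 lines after 4^1)

4^20 = 1099511627776. Using exponentiation by squaring, this requires 5 multiplications. The key idea: if the exponent is even, square the half-power; if odd, multiply by the base once.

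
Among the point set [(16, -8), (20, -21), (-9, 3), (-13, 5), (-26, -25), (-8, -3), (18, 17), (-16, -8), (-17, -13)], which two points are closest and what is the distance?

Computing all pairwise distances among 9 points:

d((16, -8), (20, -21)) = 13.6015
d((16, -8), (-9, 3)) = 27.313
d((16, -8), (-13, 5)) = 31.7805
d((16, -8), (-26, -25)) = 45.31
d((16, -8), (-8, -3)) = 24.5153
d((16, -8), (18, 17)) = 25.0799
d((16, -8), (-16, -8)) = 32.0
d((16, -8), (-17, -13)) = 33.3766
d((20, -21), (-9, 3)) = 37.6431
d((20, -21), (-13, 5)) = 42.0119
d((20, -21), (-26, -25)) = 46.1736
d((20, -21), (-8, -3)) = 33.2866
d((20, -21), (18, 17)) = 38.0526
d((20, -21), (-16, -8)) = 38.2753
d((20, -21), (-17, -13)) = 37.855
d((-9, 3), (-13, 5)) = 4.4721 <-- minimum
d((-9, 3), (-26, -25)) = 32.7567
d((-9, 3), (-8, -3)) = 6.0828
d((-9, 3), (18, 17)) = 30.4138
d((-9, 3), (-16, -8)) = 13.0384
d((-9, 3), (-17, -13)) = 17.8885
d((-13, 5), (-26, -25)) = 32.6956
d((-13, 5), (-8, -3)) = 9.434
d((-13, 5), (18, 17)) = 33.2415
d((-13, 5), (-16, -8)) = 13.3417
d((-13, 5), (-17, -13)) = 18.4391
d((-26, -25), (-8, -3)) = 28.4253
d((-26, -25), (18, 17)) = 60.8276
d((-26, -25), (-16, -8)) = 19.7231
d((-26, -25), (-17, -13)) = 15.0
d((-8, -3), (18, 17)) = 32.8024
d((-8, -3), (-16, -8)) = 9.434
d((-8, -3), (-17, -13)) = 13.4536
d((18, 17), (-16, -8)) = 42.2019
d((18, 17), (-17, -13)) = 46.0977
d((-16, -8), (-17, -13)) = 5.099

Closest pair: (-9, 3) and (-13, 5) with distance 4.4721

The closest pair is (-9, 3) and (-13, 5) with Euclidean distance 4.4721. For 9 points, brute-force pairwise comparison is shown above. For large n, the divide-and-conquer algorithm (sort by x, recurse on halves, check the dividing strip) achieves O(n log n).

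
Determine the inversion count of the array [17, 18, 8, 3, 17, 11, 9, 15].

Finding inversions in [17, 18, 8, 3, 17, 11, 9, 15]:

(0, 2): arr[0]=17 > arr[2]=8
(0, 3): arr[0]=17 > arr[3]=3
(0, 5): arr[0]=17 > arr[5]=11
(0, 6): arr[0]=17 > arr[6]=9
(0, 7): arr[0]=17 > arr[7]=15
(1, 2): arr[1]=18 > arr[2]=8
(1, 3): arr[1]=18 > arr[3]=3
(1, 4): arr[1]=18 > arr[4]=17
(1, 5): arr[1]=18 > arr[5]=11
(1, 6): arr[1]=18 > arr[6]=9
(1, 7): arr[1]=18 > arr[7]=15
(2, 3): arr[2]=8 > arr[3]=3
(4, 5): arr[4]=17 > arr[5]=11
(4, 6): arr[4]=17 > arr[6]=9
(4, 7): arr[4]=17 > arr[7]=15
(5, 6): arr[5]=11 > arr[6]=9

Total inversions: 16

The array has 16 inversion(s): (0,2), (0,3), (0,5), (0,6), (0,7), (1,2), (1,3), (1,4), (1,5), (1,6), (1,7), (2,3), (4,5), (4,6), (4,7), (5,6). Each pair (i,j) satisfies i < j and arr[i] > arr[j].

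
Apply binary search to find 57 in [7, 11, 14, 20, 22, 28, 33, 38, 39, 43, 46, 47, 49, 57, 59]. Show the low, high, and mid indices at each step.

Binary search for 57 in [7, 11, 14, 20, 22, 28, 33, 38, 39, 43, 46, 47, 49, 57, 59]:

lo=0, hi=14, mid=7, arr[mid]=38 -> 38 < 57, search right half
lo=8, hi=14, mid=11, arr[mid]=47 -> 47 < 57, search right half
lo=12, hi=14, mid=13, arr[mid]=57 -> Found target at index 13!

Binary search finds 57 at index 13 after 3 comparisons. The search repeatedly halves the search space by comparing with the middle element.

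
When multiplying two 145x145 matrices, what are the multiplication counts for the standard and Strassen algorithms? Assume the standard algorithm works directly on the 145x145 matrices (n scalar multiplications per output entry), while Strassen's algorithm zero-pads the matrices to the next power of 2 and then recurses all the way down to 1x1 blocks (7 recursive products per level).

Matrix multiplication for 145x145 matrices:

Strassen's algorithm requires power-of-2 dimensions. Pad 145x145 to 256x256 (next power of 2).

Standard algorithm: 145^3 = 3048625 multiplications
Strassen's algorithm: 7^(log2(256)) = 7^8 = 5764801 multiplications
Difference: 3048625 - 5764801 = -2716176 (Strassen uses MORE here due to padding overhead — for small or just-over-power-of-2 n, padding can outweigh the per-level savings)

Standard: 3048625 multiplications (145^3). Strassen: 5764801 multiplications (7^8, after padding to 256x256). Strassen reduces 8 recursive multiplications to 7 at each level.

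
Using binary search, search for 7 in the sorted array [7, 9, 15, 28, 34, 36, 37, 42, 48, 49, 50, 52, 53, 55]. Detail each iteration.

Binary search for 7 in [7, 9, 15, 28, 34, 36, 37, 42, 48, 49, 50, 52, 53, 55]:

lo=0, hi=13, mid=6, arr[mid]=37 -> 37 > 7, search left half
lo=0, hi=5, mid=2, arr[mid]=15 -> 15 > 7, search left half
lo=0, hi=1, mid=0, arr[mid]=7 -> Found target at index 0!

Binary search finds 7 at index 0 after 3 comparisons. The search repeatedly halves the search space by comparing with the middle element.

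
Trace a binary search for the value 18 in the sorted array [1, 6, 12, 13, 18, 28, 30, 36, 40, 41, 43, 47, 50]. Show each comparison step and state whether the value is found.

Binary search for 18 in [1, 6, 12, 13, 18, 28, 30, 36, 40, 41, 43, 47, 50]:

lo=0, hi=12, mid=6, arr[mid]=30 -> 30 > 18, search left half
lo=0, hi=5, mid=2, arr[mid]=12 -> 12 < 18, search right half
lo=3, hi=5, mid=4, arr[mid]=18 -> Found target at index 4!

Binary search finds 18 at index 4 after 3 comparisons. The search repeatedly halves the search space by comparing with the middle element.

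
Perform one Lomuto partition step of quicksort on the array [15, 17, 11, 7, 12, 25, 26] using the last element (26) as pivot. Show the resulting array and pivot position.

Lomuto partition with pivot = 26:

Initial array: [15, 17, 11, 7, 12, 25, 26]

arr[0]=15 <= 26: swap with position 0, array becomes [15, 17, 11, 7, 12, 25, 26]
arr[1]=17 <= 26: swap with position 1, array becomes [15, 17, 11, 7, 12, 25, 26]
arr[2]=11 <= 26: swap with position 2, array becomes [15, 17, 11, 7, 12, 25, 26]
arr[3]=7 <= 26: swap with position 3, array becomes [15, 17, 11, 7, 12, 25, 26]
arr[4]=12 <= 26: swap with position 4, array becomes [15, 17, 11, 7, 12, 25, 26]
arr[5]=25 <= 26: swap with position 5, array becomes [15, 17, 11, 7, 12, 25, 26]

Place pivot at position 6: [15, 17, 11, 7, 12, 25, 26]
Pivot position: 6

After partitioning with pivot 26, the array becomes [15, 17, 11, 7, 12, 25, 26]. The pivot is placed at index 6. All elements to the left of the pivot are <= 26, and all elements to the right are > 26.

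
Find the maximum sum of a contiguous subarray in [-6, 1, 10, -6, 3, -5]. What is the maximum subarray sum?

Using Kadane's algorithm on [-6, 1, 10, -6, 3, -5]:

Scanning through the array:
Position 1 (value 1): max_ending_here = 1, max_so_far = 1
Position 2 (value 10): max_ending_here = 11, max_so_far = 11
Position 3 (value -6): max_ending_here = 5, max_so_far = 11
Position 4 (value 3): max_ending_here = 8, max_so_far = 11
Position 5 (value -5): max_ending_here = 3, max_so_far = 11

Maximum subarray: [1, 10]
Maximum sum: 11

The maximum subarray is [1, 10] with sum 11. This subarray runs from index 1 to index 2.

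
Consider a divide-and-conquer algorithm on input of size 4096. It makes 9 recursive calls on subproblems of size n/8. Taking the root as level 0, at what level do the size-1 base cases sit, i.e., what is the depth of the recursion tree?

For divide and conquer with division factor 8:

Problem sizes at each level:
Level 0: 4096
Level 1: 512
Level 2: 64
Level 3: 8
Level 4: 1

The root is level 0 and the size-1 base case is level 4 (the tree spans levels 0 through 4, i.e. 5 levels counting the root), so the depth is the number of divisions: log_8(4096) = 4

The recursion tree depth is log_8(4096) = 4. At each level, the problem size is divided by 8, so it takes 4 divisions to reduce to a base case of size 1. The algorithm makes 9 recursive calls at each level.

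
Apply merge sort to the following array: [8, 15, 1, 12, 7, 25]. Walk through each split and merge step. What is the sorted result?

Merge sort trace:

Split: [8, 15, 1, 12, 7, 25] -> [8, 15, 1] and [12, 7, 25]
  Split: [8, 15, 1] -> [8] and [15, 1]
    Split: [15, 1] -> [15] and [1]
    Merge: [15] + [1] -> [1, 15]
  Merge: [8] + [1, 15] -> [1, 8, 15]
  Split: [12, 7, 25] -> [12] and [7, 25]
    Split: [7, 25] -> [7] and [25]
    Merge: [7] + [25] -> [7, 25]
  Merge: [12] + [7, 25] -> [7, 12, 25]
Merge: [1, 8, 15] + [7, 12, 25] -> [1, 7, 8, 12, 15, 25]

Final sorted array: [1, 7, 8, 12, 15, 25]

The merge sort proceeds by recursively splitting the array and merging sorted halves.
After all merges, the sorted array is [1, 7, 8, 12, 15, 25].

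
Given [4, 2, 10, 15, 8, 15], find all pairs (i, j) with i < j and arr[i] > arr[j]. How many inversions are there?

Finding inversions in [4, 2, 10, 15, 8, 15]:

(0, 1): arr[0]=4 > arr[1]=2
(2, 4): arr[2]=10 > arr[4]=8
(3, 4): arr[3]=15 > arr[4]=8

Total inversions: 3

The array has 3 inversion(s): (0,1), (2,4), (3,4). Each pair (i,j) satisfies i < j and arr[i] > arr[j].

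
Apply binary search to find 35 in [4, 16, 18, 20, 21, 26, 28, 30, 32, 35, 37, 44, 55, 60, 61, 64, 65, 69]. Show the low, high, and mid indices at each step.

Binary search for 35 in [4, 16, 18, 20, 21, 26, 28, 30, 32, 35, 37, 44, 55, 60, 61, 64, 65, 69]:

lo=0, hi=17, mid=8, arr[mid]=32 -> 32 < 35, search right half
lo=9, hi=17, mid=13, arr[mid]=60 -> 60 > 35, search left half
lo=9, hi=12, mid=10, arr[mid]=37 -> 37 > 35, search left half
lo=9, hi=9, mid=9, arr[mid]=35 -> Found target at index 9!

Binary search finds 35 at index 9 after 4 comparisons. The search repeatedly halves the search space by comparing with the middle element.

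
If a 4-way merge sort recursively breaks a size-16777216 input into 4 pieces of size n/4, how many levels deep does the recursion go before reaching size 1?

For divide and conquer with division factor 4:

Problem sizes at each level:
Level 0: 16777216
Level 1: 4194304
Level 2: 1048576
Level 3: 262144
Level 4: 65536
Level 5: 16384
Level 6: 4096
Level 7: 1024
Level 8: 256
Level 9: 64
Level 10: 16
Level 11: 4
Level 12: 1

The root is level 0 and the size-1 base case is level 12 (the tree spans levels 0 through 12, i.e. 13 levels counting the root), so the depth is the number of divisions: log_4(16777216) = 12

The recursion tree depth is log_4(16777216) = 12. At each level, the problem size is divided by 4, so it takes 12 divisions to reduce to a base case of size 1. The algorithm makes 4 recursive calls at each level.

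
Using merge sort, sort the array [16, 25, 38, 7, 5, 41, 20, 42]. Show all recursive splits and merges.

Merge sort trace:

Split: [16, 25, 38, 7, 5, 41, 20, 42] -> [16, 25, 38, 7] and [5, 41, 20, 42]
  Split: [16, 25, 38, 7] -> [16, 25] and [38, 7]
    Split: [16, 25] -> [16] and [25]
    Merge: [16] + [25] -> [16, 25]
    Split: [38, 7] -> [38] and [7]
    Merge: [38] + [7] -> [7, 38]
  Merge: [16, 25] + [7, 38] -> [7, 16, 25, 38]
  Split: [5, 41, 20, 42] -> [5, 41] and [20, 42]
    Split: [5, 41] -> [5] and [41]
    Merge: [5] + [41] -> [5, 41]
    Split: [20, 42] -> [20] and [42]
    Merge: [20] + [42] -> [20, 42]
  Merge: [5, 41] + [20, 42] -> [5, 20, 41, 42]
Merge: [7, 16, 25, 38] + [5, 20, 41, 42] -> [5, 7, 16, 20, 25, 38, 41, 42]

Final sorted array: [5, 7, 16, 20, 25, 38, 41, 42]

The merge sort proceeds by recursively splitting the array and merging sorted halves.
After all merges, the sorted array is [5, 7, 16, 20, 25, 38, 41, 42].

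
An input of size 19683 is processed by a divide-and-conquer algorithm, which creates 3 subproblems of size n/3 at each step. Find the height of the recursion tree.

For divide and conquer with division factor 3:

Problem sizes at each level:
Level 0: 19683
Level 1: 6561
Level 2: 2187
Level 3: 729
Level 4: 243
Level 5: 81
Level 6: 27
Level 7: 9
Level 8: 3
Level 9: 1

The root is level 0 and the size-1 base case is level 9 (the tree spans levels 0 through 9, i.e. 10 levels counting the root), so the depth is the number of divisions: log_3(19683) = 9

The recursion tree depth is log_3(19683) = 9. At each level, the problem size is divided by 3, so it takes 9 divisions to reduce to a base case of size 1. The algorithm makes 3 recursive calls at each level.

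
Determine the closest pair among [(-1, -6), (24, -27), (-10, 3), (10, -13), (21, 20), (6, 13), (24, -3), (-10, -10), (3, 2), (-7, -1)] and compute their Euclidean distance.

Computing all pairwise distances among 10 points:

d((-1, -6), (24, -27)) = 32.6497
d((-1, -6), (-10, 3)) = 12.7279
d((-1, -6), (10, -13)) = 13.0384
d((-1, -6), (21, 20)) = 34.0588
d((-1, -6), (6, 13)) = 20.2485
d((-1, -6), (24, -3)) = 25.1794
d((-1, -6), (-10, -10)) = 9.8489
d((-1, -6), (3, 2)) = 8.9443
d((-1, -6), (-7, -1)) = 7.8102
d((24, -27), (-10, 3)) = 45.3431
d((24, -27), (10, -13)) = 19.799
d((24, -27), (21, 20)) = 47.0956
d((24, -27), (6, 13)) = 43.8634
d((24, -27), (24, -3)) = 24.0
d((24, -27), (-10, -10)) = 38.0132
d((24, -27), (3, 2)) = 35.805
d((24, -27), (-7, -1)) = 40.4599
d((-10, 3), (10, -13)) = 25.6125
d((-10, 3), (21, 20)) = 35.3553
d((-10, 3), (6, 13)) = 18.868
d((-10, 3), (24, -3)) = 34.5254
d((-10, 3), (-10, -10)) = 13.0
d((-10, 3), (3, 2)) = 13.0384
d((-10, 3), (-7, -1)) = 5.0 <-- minimum
d((10, -13), (21, 20)) = 34.7851
d((10, -13), (6, 13)) = 26.3059
d((10, -13), (24, -3)) = 17.2047
d((10, -13), (-10, -10)) = 20.2237
d((10, -13), (3, 2)) = 16.5529
d((10, -13), (-7, -1)) = 20.8087
d((21, 20), (6, 13)) = 16.5529
d((21, 20), (24, -3)) = 23.1948
d((21, 20), (-10, -10)) = 43.1393
d((21, 20), (3, 2)) = 25.4558
d((21, 20), (-7, -1)) = 35.0
d((6, 13), (24, -3)) = 24.0832
d((6, 13), (-10, -10)) = 28.0179
d((6, 13), (3, 2)) = 11.4018
d((6, 13), (-7, -1)) = 19.105
d((24, -3), (-10, -10)) = 34.7131
d((24, -3), (3, 2)) = 21.587
d((24, -3), (-7, -1)) = 31.0644
d((-10, -10), (3, 2)) = 17.6918
d((-10, -10), (-7, -1)) = 9.4868
d((3, 2), (-7, -1)) = 10.4403

Closest pair: (-10, 3) and (-7, -1) with distance 5.0

The closest pair is (-10, 3) and (-7, -1) with Euclidean distance 5.0. For 10 points, brute-force pairwise comparison is shown above. For large n, the divide-and-conquer algorithm (sort by x, recurse on halves, check the dividing strip) achieves O(n log n).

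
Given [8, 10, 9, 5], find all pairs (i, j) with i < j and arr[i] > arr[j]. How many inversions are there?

Finding inversions in [8, 10, 9, 5]:

(0, 3): arr[0]=8 > arr[3]=5
(1, 2): arr[1]=10 > arr[2]=9
(1, 3): arr[1]=10 > arr[3]=5
(2, 3): arr[2]=9 > arr[3]=5

Total inversions: 4

The array has 4 inversion(s): (0,3), (1,2), (1,3), (2,3). Each pair (i,j) satisfies i < j and arr[i] > arr[j].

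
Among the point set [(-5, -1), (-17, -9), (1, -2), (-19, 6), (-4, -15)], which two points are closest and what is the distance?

Computing all pairwise distances among 5 points:

d((-5, -1), (-17, -9)) = 14.4222
d((-5, -1), (1, -2)) = 6.0828 <-- minimum
d((-5, -1), (-19, 6)) = 15.6525
d((-5, -1), (-4, -15)) = 14.0357
d((-17, -9), (1, -2)) = 19.3132
d((-17, -9), (-19, 6)) = 15.1327
d((-17, -9), (-4, -15)) = 14.3178
d((1, -2), (-19, 6)) = 21.5407
d((1, -2), (-4, -15)) = 13.9284
d((-19, 6), (-4, -15)) = 25.807

Closest pair: (-5, -1) and (1, -2) with distance 6.0828

The closest pair is (-5, -1) and (1, -2) with Euclidean distance 6.0828. For 5 points, brute-force pairwise comparison is shown above. For large n, the divide-and-conquer algorithm (sort by x, recurse on halves, check the dividing strip) achieves O(n log n).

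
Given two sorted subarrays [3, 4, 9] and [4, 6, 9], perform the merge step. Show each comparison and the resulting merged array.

Merging process:

Compare 3 vs 4: take 3 from left. Merged: [3]
Compare 4 vs 4: take 4 from left. Merged: [3, 4]
Compare 9 vs 4: take 4 from right. Merged: [3, 4, 4]
Compare 9 vs 6: take 6 from right. Merged: [3, 4, 4, 6]
Compare 9 vs 9: take 9 from left. Merged: [3, 4, 4, 6, 9]
Append remaining from right: [9]. Merged: [3, 4, 4, 6, 9, 9]

Final merged array: [3, 4, 4, 6, 9, 9]
Total comparisons: 5

The merged array is [3, 4, 4, 6, 9, 9], requiring 5 comparisons. The merge step runs in O(n) time where n is the total number of elements.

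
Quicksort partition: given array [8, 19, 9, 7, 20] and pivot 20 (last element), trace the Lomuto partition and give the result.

Lomuto partition with pivot = 20:

Initial array: [8, 19, 9, 7, 20]

arr[0]=8 <= 20: swap with position 0, array becomes [8, 19, 9, 7, 20]
arr[1]=19 <= 20: swap with position 1, array becomes [8, 19, 9, 7, 20]
arr[2]=9 <= 20: swap with position 2, array becomes [8, 19, 9, 7, 20]
arr[3]=7 <= 20: swap with position 3, array becomes [8, 19, 9, 7, 20]

Place pivot at position 4: [8, 19, 9, 7, 20]
Pivot position: 4

After partitioning with pivot 20, the array becomes [8, 19, 9, 7, 20]. The pivot is placed at index 4. All elements to the left of the pivot are <= 20, and all elements to the right are > 20.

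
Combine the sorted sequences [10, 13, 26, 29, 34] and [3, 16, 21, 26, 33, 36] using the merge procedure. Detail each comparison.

Merging process:

Compare 10 vs 3: take 3 from right. Merged: [3]
Compare 10 vs 16: take 10 from left. Merged: [3, 10]
Compare 13 vs 16: take 13 from left. Merged: [3, 10, 13]
Compare 26 vs 16: take 16 from right. Merged: [3, 10, 13, 16]
Compare 26 vs 21: take 21 from right. Merged: [3, 10, 13, 16, 21]
Compare 26 vs 26: take 26 from left. Merged: [3, 10, 13, 16, 21, 26]
Compare 29 vs 26: take 26 from right. Merged: [3, 10, 13, 16, 21, 26, 26]
Compare 29 vs 33: take 29 from left. Merged: [3, 10, 13, 16, 21, 26, 26, 29]
Compare 34 vs 33: take 33 from right. Merged: [3, 10, 13, 16, 21, 26, 26, 29, 33]
Compare 34 vs 36: take 34 from left. Merged: [3, 10, 13, 16, 21, 26, 26, 29, 33, 34]
Append remaining from right: [36]. Merged: [3, 10, 13, 16, 21, 26, 26, 29, 33, 34, 36]

Final merged array: [3, 10, 13, 16, 21, 26, 26, 29, 33, 34, 36]
Total comparisons: 10

The merged array is [3, 10, 13, 16, 21, 26, 26, 29, 33, 34, 36], requiring 10 comparisons. The merge step runs in O(n) time where n is the total number of elements.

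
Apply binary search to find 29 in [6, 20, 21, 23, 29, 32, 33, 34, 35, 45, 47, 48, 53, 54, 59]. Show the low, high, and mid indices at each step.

Binary search for 29 in [6, 20, 21, 23, 29, 32, 33, 34, 35, 45, 47, 48, 53, 54, 59]:

lo=0, hi=14, mid=7, arr[mid]=34 -> 34 > 29, search left half
lo=0, hi=6, mid=3, arr[mid]=23 -> 23 < 29, search right half
lo=4, hi=6, mid=5, arr[mid]=32 -> 32 > 29, search left half
lo=4, hi=4, mid=4, arr[mid]=29 -> Found target at index 4!

Binary search finds 29 at index 4 after 4 comparisons. The search repeatedly halves the search space by comparing with the middle element.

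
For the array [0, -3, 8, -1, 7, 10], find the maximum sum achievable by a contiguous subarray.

Using Kadane's algorithm on [0, -3, 8, -1, 7, 10]:

Scanning through the array:
Position 1 (value -3): max_ending_here = -3, max_so_far = 0
Position 2 (value 8): max_ending_here = 8, max_so_far = 8
Position 3 (value -1): max_ending_here = 7, max_so_far = 8
Position 4 (value 7): max_ending_here = 14, max_so_far = 14
Position 5 (value 10): max_ending_here = 24, max_so_far = 24

Maximum subarray: [8, -1, 7, 10]
Maximum sum: 24

The maximum subarray is [8, -1, 7, 10] with sum 24. This subarray runs from index 2 to index 5.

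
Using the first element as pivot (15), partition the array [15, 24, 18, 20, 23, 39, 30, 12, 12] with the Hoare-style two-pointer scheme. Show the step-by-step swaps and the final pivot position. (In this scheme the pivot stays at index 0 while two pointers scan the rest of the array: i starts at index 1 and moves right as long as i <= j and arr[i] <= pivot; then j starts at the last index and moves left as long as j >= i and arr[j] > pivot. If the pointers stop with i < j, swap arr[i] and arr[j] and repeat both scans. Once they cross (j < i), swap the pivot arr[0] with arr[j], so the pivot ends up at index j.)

Hoare-style two-pointer partition with pivot = 15:

Initial array: [15, 24, 18, 20, 23, 39, 30, 12, 12]

Pointers start at i = 1, j = 8.
i stops at index 1 (arr[1]=24 > 15), j stops at index 8 (arr[8]=12 <= 15): swap arr[1] and arr[8], array becomes [15, 12, 18, 20, 23, 39, 30, 12, 24]
i stops at index 2 (arr[2]=18 > 15), j stops at index 7 (arr[7]=12 <= 15): swap arr[2] and arr[7], array becomes [15, 12, 12, 20, 23, 39, 30, 18, 24]
i ends at 3, j ends at 2: the pointers have crossed (j < i), so scanning stops.

Swap pivot arr[0] with arr[2] to place pivot at position 2: [12, 12, 15, 20, 23, 39, 30, 18, 24]
Pivot position: 2

After partitioning with pivot 15, the array becomes [12, 12, 15, 20, 23, 39, 30, 18, 24]. The pivot is placed at index 2. All elements to the left of the pivot are <= 15, and all elements to the right are > 15.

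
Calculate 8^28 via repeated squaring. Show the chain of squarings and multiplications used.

Computing 8^28 by squaring (build up from 8^1; each line after the first costs one multiplication):

8^1 = 8
8^2 = (8^1)^2 = 8^2 = 64
8^3 = 8 * 8^2 = 8 * 64 = 512
8^6 = (8^3)^2 = 512^2 = 262144
8^7 = 8 * 8^6 = 8 * 262144 = 2097152
8^14 = (8^7)^2 = 2097152^2 = 4398046511104
8^28 = (8^14)^2 = 4398046511104^2 = 19342813113834066795298816

Result: 19342813113834066795298816
Multiplications needed: 6 (6 lines after 8^1)

8^28 = 19342813113834066795298816. Using exponentiation by squaring, this requires 6 multiplications. The key idea: if the exponent is even, square the half-power; if odd, multiply by the base once.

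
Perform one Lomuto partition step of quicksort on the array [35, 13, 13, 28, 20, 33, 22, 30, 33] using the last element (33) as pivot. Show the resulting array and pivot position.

Lomuto partition with pivot = 33:

Initial array: [35, 13, 13, 28, 20, 33, 22, 30, 33]

arr[0]=35 > 33: no swap
arr[1]=13 <= 33: swap with position 0, array becomes [13, 35, 13, 28, 20, 33, 22, 30, 33]
arr[2]=13 <= 33: swap with position 1, array becomes [13, 13, 35, 28, 20, 33, 22, 30, 33]
arr[3]=28 <= 33: swap with position 2, array becomes [13, 13, 28, 35, 20, 33, 22, 30, 33]
arr[4]=20 <= 33: swap with position 3, array becomes [13, 13, 28, 20, 35, 33, 22, 30, 33]
arr[5]=33 <= 33: swap with position 4, array becomes [13, 13, 28, 20, 33, 35, 22, 30, 33]
arr[6]=22 <= 33: swap with position 5, array becomes [13, 13, 28, 20, 33, 22, 35, 30, 33]
arr[7]=30 <= 33: swap with position 6, array becomes [13, 13, 28, 20, 33, 22, 30, 35, 33]

Place pivot at position 7: [13, 13, 28, 20, 33, 22, 30, 33, 35]
Pivot position: 7

After partitioning with pivot 33, the array becomes [13, 13, 28, 20, 33, 22, 30, 33, 35]. The pivot is placed at index 7. All elements to the left of the pivot are <= 33, and all elements to the right are > 33.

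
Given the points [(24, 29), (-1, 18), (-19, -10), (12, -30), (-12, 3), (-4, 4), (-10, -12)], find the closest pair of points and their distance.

Computing all pairwise distances among 7 points:

d((24, 29), (-1, 18)) = 27.313
d((24, 29), (-19, -10)) = 58.0517
d((24, 29), (12, -30)) = 60.208
d((24, 29), (-12, 3)) = 44.4072
d((24, 29), (-4, 4)) = 37.5366
d((24, 29), (-10, -12)) = 53.2635
d((-1, 18), (-19, -10)) = 33.2866
d((-1, 18), (12, -30)) = 49.7293
d((-1, 18), (-12, 3)) = 18.6011
d((-1, 18), (-4, 4)) = 14.3178
d((-1, 18), (-10, -12)) = 31.3209
d((-19, -10), (12, -30)) = 36.8917
d((-19, -10), (-12, 3)) = 14.7648
d((-19, -10), (-4, 4)) = 20.5183
d((-19, -10), (-10, -12)) = 9.2195
d((12, -30), (-12, 3)) = 40.8044
d((12, -30), (-4, 4)) = 37.5766
d((12, -30), (-10, -12)) = 28.4253
d((-12, 3), (-4, 4)) = 8.0623 <-- minimum
d((-12, 3), (-10, -12)) = 15.1327
d((-4, 4), (-10, -12)) = 17.088

Closest pair: (-12, 3) and (-4, 4) with distance 8.0623

The closest pair is (-12, 3) and (-4, 4) with Euclidean distance 8.0623. For 7 points, brute-force pairwise comparison is shown above. For large n, the divide-and-conquer algorithm (sort by x, recurse on halves, check the dividing strip) achieves O(n log n).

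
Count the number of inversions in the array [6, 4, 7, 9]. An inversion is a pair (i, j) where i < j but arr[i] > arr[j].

Finding inversions in [6, 4, 7, 9]:

(0, 1): arr[0]=6 > arr[1]=4

Total inversions: 1

The array has 1 inversion(s): (0,1). Each pair (i,j) satisfies i < j and arr[i] > arr[j].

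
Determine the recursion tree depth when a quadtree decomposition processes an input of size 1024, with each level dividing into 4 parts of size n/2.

For divide and conquer with division factor 2:

Problem sizes at each level:
Level 0: 1024
Level 1: 512
Level 2: 256
Level 3: 128
Level 4: 64
Level 5: 32
Level 6: 16
Level 7: 8
Level 8: 4
Level 9: 2
Level 10: 1

The root is level 0 and the size-1 base case is level 10 (the tree spans levels 0 through 10, i.e. 11 levels counting the root), so the depth is the number of divisions: log_2(1024) = 10

The recursion tree depth is log_2(1024) = 10. At each level, the problem size is divided by 2, so it takes 10 divisions to reduce to a base case of size 1. The algorithm makes 4 recursive calls at each level.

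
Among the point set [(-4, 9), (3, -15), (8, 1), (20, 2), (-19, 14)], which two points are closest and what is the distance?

Computing all pairwise distances among 5 points:

d((-4, 9), (3, -15)) = 25.0
d((-4, 9), (8, 1)) = 14.4222
d((-4, 9), (20, 2)) = 25.0
d((-4, 9), (-19, 14)) = 15.8114
d((3, -15), (8, 1)) = 16.7631
d((3, -15), (20, 2)) = 24.0416
d((3, -15), (-19, 14)) = 36.4005
d((8, 1), (20, 2)) = 12.0416 <-- minimum
d((8, 1), (-19, 14)) = 29.9666
d((20, 2), (-19, 14)) = 40.8044

Closest pair: (8, 1) and (20, 2) with distance 12.0416

The closest pair is (8, 1) and (20, 2) with Euclidean distance 12.0416. For 5 points, brute-force pairwise comparison is shown above. For large n, the divide-and-conquer algorithm (sort by x, recurse on halves, check the dividing strip) achieves O(n log n).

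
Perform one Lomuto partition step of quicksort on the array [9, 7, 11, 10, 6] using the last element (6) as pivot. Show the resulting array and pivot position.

Lomuto partition with pivot = 6:

Initial array: [9, 7, 11, 10, 6]

arr[0]=9 > 6: no swap
arr[1]=7 > 6: no swap
arr[2]=11 > 6: no swap
arr[3]=10 > 6: no swap

Place pivot at position 0: [6, 7, 11, 10, 9]
Pivot position: 0

After partitioning with pivot 6, the array becomes [6, 7, 11, 10, 9]. The pivot is placed at index 0. All elements to the left of the pivot are <= 6, and all elements to the right are > 6.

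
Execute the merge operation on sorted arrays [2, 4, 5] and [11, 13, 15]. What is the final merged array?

Merging process:

Compare 2 vs 11: take 2 from left. Merged: [2]
Compare 4 vs 11: take 4 from left. Merged: [2, 4]
Compare 5 vs 11: take 5 from left. Merged: [2, 4, 5]
Append remaining from right: [11, 13, 15]. Merged: [2, 4, 5, 11, 13, 15]

Final merged array: [2, 4, 5, 11, 13, 15]
Total comparisons: 3

The merged array is [2, 4, 5, 11, 13, 15], requiring 3 comparisons. The merge step runs in O(n) time where n is the total number of elements.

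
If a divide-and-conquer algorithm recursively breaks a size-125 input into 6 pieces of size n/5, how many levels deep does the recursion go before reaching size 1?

For divide and conquer with division factor 5:

Problem sizes at each level:
Level 0: 125
Level 1: 25
Level 2: 5
Level 3: 1

The root is level 0 and the size-1 base case is level 3 (the tree spans levels 0 through 3, i.e. 4 levels counting the root), so the depth is the number of divisions: log_5(125) = 3

The recursion tree depth is log_5(125) = 3. At each level, the problem size is divided by 5, so it takes 3 divisions to reduce to a base case of size 1. The algorithm makes 6 recursive calls at each level.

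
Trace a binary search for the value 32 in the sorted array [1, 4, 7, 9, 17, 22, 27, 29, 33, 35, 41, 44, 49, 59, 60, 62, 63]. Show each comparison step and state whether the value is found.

Binary search for 32 in [1, 4, 7, 9, 17, 22, 27, 29, 33, 35, 41, 44, 49, 59, 60, 62, 63]:

lo=0, hi=16, mid=8, arr[mid]=33 -> 33 > 32, search left half
lo=0, hi=7, mid=3, arr[mid]=9 -> 9 < 32, search right half
lo=4, hi=7, mid=5, arr[mid]=22 -> 22 < 32, search right half
lo=6, hi=7, mid=6, arr[mid]=27 -> 27 < 32, search right half
lo=7, hi=7, mid=7, arr[mid]=29 -> 29 < 32, search right half
lo=8 > hi=7, target 32 not found

Binary search determines that 32 is not in the array after 5 comparisons. The search space was exhausted without finding the target.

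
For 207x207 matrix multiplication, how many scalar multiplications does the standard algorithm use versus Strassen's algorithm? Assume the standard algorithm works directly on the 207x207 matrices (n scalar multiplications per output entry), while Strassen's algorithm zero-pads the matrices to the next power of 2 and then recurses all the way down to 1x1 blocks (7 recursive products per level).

Matrix multiplication for 207x207 matrices:

Strassen's algorithm requires power-of-2 dimensions. Pad 207x207 to 256x256 (next power of 2).

Standard algorithm: 207^3 = 8869743 multiplications
Strassen's algorithm: 7^(log2(256)) = 7^8 = 5764801 multiplications
Savings: 8869743 - 5764801 = 3104942 multiplications

Standard: 8869743 multiplications (207^3). Strassen: 5764801 multiplications (7^8, after padding to 256x256). Strassen reduces 8 recursive multiplications to 7 at each level.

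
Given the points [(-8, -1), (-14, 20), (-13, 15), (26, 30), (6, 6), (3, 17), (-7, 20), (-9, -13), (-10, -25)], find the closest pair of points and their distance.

Computing all pairwise distances among 9 points:

d((-8, -1), (-14, 20)) = 21.8403
d((-8, -1), (-13, 15)) = 16.7631
d((-8, -1), (26, 30)) = 46.0109
d((-8, -1), (6, 6)) = 15.6525
d((-8, -1), (3, 17)) = 21.095
d((-8, -1), (-7, 20)) = 21.0238
d((-8, -1), (-9, -13)) = 12.0416
d((-8, -1), (-10, -25)) = 24.0832
d((-14, 20), (-13, 15)) = 5.099 <-- minimum
d((-14, 20), (26, 30)) = 41.2311
d((-14, 20), (6, 6)) = 24.4131
d((-14, 20), (3, 17)) = 17.2627
d((-14, 20), (-7, 20)) = 7.0
d((-14, 20), (-9, -13)) = 33.3766
d((-14, 20), (-10, -25)) = 45.1774
d((-13, 15), (26, 30)) = 41.7852
d((-13, 15), (6, 6)) = 21.0238
d((-13, 15), (3, 17)) = 16.1245
d((-13, 15), (-7, 20)) = 7.8102
d((-13, 15), (-9, -13)) = 28.2843
d((-13, 15), (-10, -25)) = 40.1123
d((26, 30), (6, 6)) = 31.241
d((26, 30), (3, 17)) = 26.4197
d((26, 30), (-7, 20)) = 34.4819
d((26, 30), (-9, -13)) = 55.4437
d((26, 30), (-10, -25)) = 65.7343
d((6, 6), (3, 17)) = 11.4018
d((6, 6), (-7, 20)) = 19.105
d((6, 6), (-9, -13)) = 24.2074
d((6, 6), (-10, -25)) = 34.8855
d((3, 17), (-7, 20)) = 10.4403
d((3, 17), (-9, -13)) = 32.311
d((3, 17), (-10, -25)) = 43.9659
d((-7, 20), (-9, -13)) = 33.0606
d((-7, 20), (-10, -25)) = 45.0999
d((-9, -13), (-10, -25)) = 12.0416

Closest pair: (-14, 20) and (-13, 15) with distance 5.099

The closest pair is (-14, 20) and (-13, 15) with Euclidean distance 5.099. For 9 points, brute-force pairwise comparison is shown above. For large n, the divide-and-conquer algorithm (sort by x, recurse on halves, check the dividing strip) achieves O(n log n).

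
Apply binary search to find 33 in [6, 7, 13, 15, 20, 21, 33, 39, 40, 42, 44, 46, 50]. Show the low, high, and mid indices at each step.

Binary search for 33 in [6, 7, 13, 15, 20, 21, 33, 39, 40, 42, 44, 46, 50]:

lo=0, hi=12, mid=6, arr[mid]=33 -> Found target at index 6!

Binary search finds 33 at index 6 after 1 comparisons. The search repeatedly halves the search space by comparing with the middle element.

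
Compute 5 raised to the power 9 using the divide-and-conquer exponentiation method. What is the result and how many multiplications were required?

Computing 5^9 by squaring (build up from 5^1; each line after the first costs one multiplication):

5^1 = 5
5^2 = (5^1)^2 = 5^2 = 25
5^4 = (5^2)^2 = 25^2 = 625
5^8 = (5^4)^2 = 625^2 = 390625
5^9 = 5 * 5^8 = 5 * 390625 = 1953125

Result: 1953125
Multiplications needed: 4 (4 lines after 5^1)

5^9 = 1953125. Using exponentiation by squaring, this requires 4 multiplications. The key idea: if the exponent is even, square the half-power; if odd, multiply by the base once.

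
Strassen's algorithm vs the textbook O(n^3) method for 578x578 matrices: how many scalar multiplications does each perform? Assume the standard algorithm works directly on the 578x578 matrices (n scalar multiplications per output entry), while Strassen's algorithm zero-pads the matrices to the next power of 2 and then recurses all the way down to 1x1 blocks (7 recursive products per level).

Matrix multiplication for 578x578 matrices:

Strassen's algorithm requires power-of-2 dimensions. Pad 578x578 to 1024x1024 (next power of 2).

Standard algorithm: 578^3 = 193100552 multiplications
Strassen's algorithm: 7^(log2(1024)) = 7^10 = 282475249 multiplications
Difference: 193100552 - 282475249 = -89374697 (Strassen uses MORE here due to padding overhead — for small or just-over-power-of-2 n, padding can outweigh the per-level savings)

Standard: 193100552 multiplications (578^3). Strassen: 282475249 multiplications (7^10, after padding to 1024x1024). Strassen reduces 8 recursive multiplications to 7 at each level.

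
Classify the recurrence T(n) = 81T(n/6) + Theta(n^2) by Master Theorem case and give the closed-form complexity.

Master Theorem for T(n) = 81T(n/6) + O(n^2):

a = 81, b = 6, c = 2
log_b(a) = log_6(81) = 2.4526

Case 1: c = 2 < log_6(81) = 2.4526
T(n) = O(n^(log_6 81))

For T(n) = 81T(n/6) + O(n^2): log_6(81) = 2.4526. This is Case 1 of the Master Theorem (c < log_b(a), work dominated by leaves), giving O(n^(log_6 81)).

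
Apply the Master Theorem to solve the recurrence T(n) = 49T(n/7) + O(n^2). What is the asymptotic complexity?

Master Theorem for T(n) = 49T(n/7) + O(n^2):

a = 49, b = 7, c = 2
log_b(a) = log_7(49) = 2.0000

Case 2: c = 2 = log_7(49) = 2.0000
T(n) = O(n^2 log n) = O(n^2 log n)

For T(n) = 49T(n/7) + O(n^2): log_7(49) = 2.0000. This is Case 2 of the Master Theorem (c = log_b(a), equal work at all levels), giving O(n^2 log n).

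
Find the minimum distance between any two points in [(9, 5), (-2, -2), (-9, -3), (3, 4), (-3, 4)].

Computing all pairwise distances among 5 points:

d((9, 5), (-2, -2)) = 13.0384
d((9, 5), (-9, -3)) = 19.6977
d((9, 5), (3, 4)) = 6.0828
d((9, 5), (-3, 4)) = 12.0416
d((-2, -2), (-9, -3)) = 7.0711
d((-2, -2), (3, 4)) = 7.8102
d((-2, -2), (-3, 4)) = 6.0828
d((-9, -3), (3, 4)) = 13.8924
d((-9, -3), (-3, 4)) = 9.2195
d((3, 4), (-3, 4)) = 6.0 <-- minimum

Closest pair: (3, 4) and (-3, 4) with distance 6.0

The closest pair is (3, 4) and (-3, 4) with Euclidean distance 6.0. For 5 points, brute-force pairwise comparison is shown above. For large n, the divide-and-conquer algorithm (sort by x, recurse on halves, check the dividing strip) achieves O(n log n).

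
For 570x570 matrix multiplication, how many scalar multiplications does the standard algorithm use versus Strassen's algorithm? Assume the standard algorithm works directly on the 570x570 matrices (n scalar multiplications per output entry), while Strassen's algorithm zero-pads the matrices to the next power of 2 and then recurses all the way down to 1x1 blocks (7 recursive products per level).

Matrix multiplication for 570x570 matrices:

Strassen's algorithm requires power-of-2 dimensions. Pad 570x570 to 1024x1024 (next power of 2).

Standard algorithm: 570^3 = 185193000 multiplications
Strassen's algorithm: 7^(log2(1024)) = 7^10 = 282475249 multiplications
Difference: 185193000 - 282475249 = -97282249 (Strassen uses MORE here due to padding overhead — for small or just-over-power-of-2 n, padding can outweigh the per-level savings)

Standard: 185193000 multiplications (570^3). Strassen: 282475249 multiplications (7^10, after padding to 1024x1024). Strassen reduces 8 recursive multiplications to 7 at each level.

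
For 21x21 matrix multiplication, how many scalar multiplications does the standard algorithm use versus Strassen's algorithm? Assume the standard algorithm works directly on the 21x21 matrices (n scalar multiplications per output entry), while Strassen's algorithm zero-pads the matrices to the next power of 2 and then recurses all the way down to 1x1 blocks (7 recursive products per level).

Matrix multiplication for 21x21 matrices:

Strassen's algorithm requires power-of-2 dimensions. Pad 21x21 to 32x32 (next power of 2).

Standard algorithm: 21^3 = 9261 multiplications
Strassen's algorithm: 7^(log2(32)) = 7^5 = 16807 multiplications
Difference: 9261 - 16807 = -7546 (Strassen uses MORE here due to padding overhead — for small or just-over-power-of-2 n, padding can outweigh the per-level savings)

Standard: 9261 multiplications (21^3). Strassen: 16807 multiplications (7^5, after padding to 32x32). Strassen reduces 8 recursive multiplications to 7 at each level.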